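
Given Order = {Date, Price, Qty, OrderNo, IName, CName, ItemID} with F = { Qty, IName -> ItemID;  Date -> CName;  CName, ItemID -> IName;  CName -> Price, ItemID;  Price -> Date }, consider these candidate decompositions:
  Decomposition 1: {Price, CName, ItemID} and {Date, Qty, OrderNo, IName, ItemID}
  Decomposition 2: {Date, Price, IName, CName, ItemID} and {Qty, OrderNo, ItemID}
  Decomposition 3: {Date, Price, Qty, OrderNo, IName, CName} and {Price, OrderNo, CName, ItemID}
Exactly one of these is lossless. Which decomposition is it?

Decomposition 1: common = {ItemID}, closure = {ItemID} → lossy.
Decomposition 2: common = {ItemID}, closure = {ItemID} → lossy.
Decomposition 3: common = {Price, OrderNo, CName}, closure = {Date, Price, OrderNo, IName, CName, ItemID} → lossless.

Decomposition 3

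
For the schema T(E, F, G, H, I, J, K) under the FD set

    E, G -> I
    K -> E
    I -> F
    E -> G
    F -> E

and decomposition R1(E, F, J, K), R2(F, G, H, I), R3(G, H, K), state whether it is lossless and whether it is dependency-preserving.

Lossless test (chase): Rows 1 and 3 agree on K; apply K→E and equate their E entries. Rows 1 and 3 agree on E; apply E→G and equate their G entries. Rows 1 and 2 agree on F; apply F→E and equate their E entries. Rows 1 and 2 agree on E, G; apply E, G→I and equate their I entries. Rows 1 and 3 agree on E, G; apply E, G→I and equate their I entries. Rows 1 and 3 agree on I; apply I→F and equate their F entries. No row becomes fully distinguished — the join is lossy.
Dependency preservation: E, G → I; E → G are not contained in any single fragment, but the restricted closure of each left-hand side across the fragments still reaches the right-hand side; the remaining FDs each lie inside some fragment. All dependencies are preserved.

lossy but dependency-preserving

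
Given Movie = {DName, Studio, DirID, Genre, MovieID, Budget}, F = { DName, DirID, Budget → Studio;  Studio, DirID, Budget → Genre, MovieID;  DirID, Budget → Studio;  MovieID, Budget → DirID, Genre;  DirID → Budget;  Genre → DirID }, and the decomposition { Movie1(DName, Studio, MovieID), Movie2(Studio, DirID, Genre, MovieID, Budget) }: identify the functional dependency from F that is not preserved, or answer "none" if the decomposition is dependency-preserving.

DName, DirID, Budget → Studio: restricted closure across fragments reaches Studio.
Studio, DirID, Budget → Genre, MovieID lies within Movie2.
DirID, Budget → Studio lies within Movie2.
MovieID, Budget → DirID, Genre lies within Movie2.
DirID → Budget lies within Movie2.
Genre → DirID lies within Movie2.
Every dependency is enforceable on the fragments, so the decomposition is dependency-preserving.

none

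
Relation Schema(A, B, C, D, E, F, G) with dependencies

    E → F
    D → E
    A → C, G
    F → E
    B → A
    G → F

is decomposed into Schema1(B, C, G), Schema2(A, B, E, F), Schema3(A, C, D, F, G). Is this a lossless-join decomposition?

No

Chase test. Columns are A, B, C, D, E, F, G; row i has aⱼ where attribute j ∈ Schemai, else bᵢⱼ.
Initial tableau (one row per fragment):
  row 1: b11 a2 a3 b14 b15 b16 a7
  row 2: a1 a2 b23 b24 a5 a6 b27
  row 3: a1 b32 a3 a4 b35 a6 a7
Rows 2 and 3 agree on A; apply A→C, G and equate their C, G entries.
Rows 2 and 3 agree on F; apply F→E and equate their E entries.
Rows 1 and 2 agree on B; apply B→A and equate their A entries.
Rows 1 and 2 agree on G; apply G→F and equate their F entries.
Rows 1 and 2 agree on F; apply F→E and equate their E entries.
No row becomes fully distinguished — the join is lossy.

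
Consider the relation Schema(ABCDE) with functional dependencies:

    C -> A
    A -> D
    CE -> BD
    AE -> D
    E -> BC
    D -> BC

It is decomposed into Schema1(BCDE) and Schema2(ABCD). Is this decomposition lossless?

Common attributes: Schema1 ∩ Schema2 = {BCD}.
Closure of {BCD}: C → A applies, adding A. So (BCD)⁺ = {ABCD}.
This closure contains every attribute of Schema2, so Schema1 ∩ Schema2 → Schema2. The join is lossless.

Yes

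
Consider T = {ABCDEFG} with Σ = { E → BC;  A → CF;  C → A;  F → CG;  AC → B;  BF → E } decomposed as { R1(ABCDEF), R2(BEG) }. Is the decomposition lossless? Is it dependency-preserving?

lossless and dependency-preserving

Lossless test: (BE)⁺ = {ABCEFG}, which contains all of one fragment — lossless.
Dependency preservation: F → CG is not contained in any single fragment, but the restricted closure of its left-hand side across the fragments still reaches the right-hand side; the remaining FDs each lie inside some fragment. All dependencies are preserved.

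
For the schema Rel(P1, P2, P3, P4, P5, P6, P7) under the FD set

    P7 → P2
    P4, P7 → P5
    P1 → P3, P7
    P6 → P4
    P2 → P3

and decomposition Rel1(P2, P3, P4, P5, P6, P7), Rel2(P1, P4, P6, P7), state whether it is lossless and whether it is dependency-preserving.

Lossless test: (P4, P6, P7)⁺ = {P2, P3, P4, P5, P6, P7}, which contains all of one fragment — lossless.
Dependency preservation: P1 → P3, P7 is not contained in any single fragment, but the restricted closure of its left-hand side across the fragments still reaches the right-hand side; the remaining FDs each lie inside some fragment. All dependencies are preserved.

lossless and dependency-preserving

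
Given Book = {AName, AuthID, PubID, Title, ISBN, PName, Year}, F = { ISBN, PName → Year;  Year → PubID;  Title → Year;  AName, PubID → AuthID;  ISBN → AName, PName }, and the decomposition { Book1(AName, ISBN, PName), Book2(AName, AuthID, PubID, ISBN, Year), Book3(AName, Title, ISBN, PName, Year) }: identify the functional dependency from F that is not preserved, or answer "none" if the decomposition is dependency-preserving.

none

ISBN, PName → Year lies within Book3.
Year → PubID lies within Book2.
Title → Year lies within Book3.
AName, PubID → AuthID lies within Book2.
ISBN → AName, PName lies within Book1.
Every dependency is enforceable on the fragments, so the decomposition is dependency-preserving.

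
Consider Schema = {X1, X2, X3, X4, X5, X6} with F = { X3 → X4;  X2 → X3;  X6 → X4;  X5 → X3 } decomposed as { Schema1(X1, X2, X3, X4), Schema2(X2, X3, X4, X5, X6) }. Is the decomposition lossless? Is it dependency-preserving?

Lossless test: (X2, X3, X4)⁺ = {X2, X3, X4}, which is a superkey of neither fragment — lossy.
Dependency preservation: every FD's attributes lie within a single fragment, so each can be enforced locally — preserved.

lossy but dependency-preserving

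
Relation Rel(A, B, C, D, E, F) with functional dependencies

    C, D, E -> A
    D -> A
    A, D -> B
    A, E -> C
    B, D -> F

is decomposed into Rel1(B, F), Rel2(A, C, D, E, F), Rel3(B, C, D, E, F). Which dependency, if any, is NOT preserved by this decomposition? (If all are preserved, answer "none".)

C, D, E → A lies within Rel2.
D → A lies within Rel2.
A, D → B: restricted closure across fragments reaches B.
A, E → C lies within Rel2.
B, D → F lies within Rel3.
Every dependency is enforceable on the fragments, so the decomposition is dependency-preserving.

none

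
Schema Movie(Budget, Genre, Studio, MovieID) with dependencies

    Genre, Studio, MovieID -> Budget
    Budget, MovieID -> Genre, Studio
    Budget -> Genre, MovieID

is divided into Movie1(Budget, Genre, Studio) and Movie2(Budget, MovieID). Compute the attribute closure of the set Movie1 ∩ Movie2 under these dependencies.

Movie1 ∩ Movie2 = {Budget}.
Budget → Genre, MovieID applies, adding Genre, MovieID
Budget, MovieID → Genre, Studio applies, adding Studio
Closure: {Budget, Genre, Studio, MovieID}.

Budget, Genre, Studio, MovieID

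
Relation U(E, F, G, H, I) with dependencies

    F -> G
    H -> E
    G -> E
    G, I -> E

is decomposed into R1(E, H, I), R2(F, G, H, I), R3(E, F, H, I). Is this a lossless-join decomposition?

Chase test. Columns are E, F, G, H, I; row i has aⱼ where attribute j ∈ Ri, else bᵢⱼ.
Initial tableau (one row per fragment):
  row 1: a1 b12 b13 a4 a5
  row 2: b21 a2 a3 a4 a5
  row 3: a1 a2 b33 a4 a5
Rows 2 and 3 agree on F; apply F→G and equate their G entries.
Rows 1 and 2 agree on H; apply H→E and equate their E entries.
Row 2 is now all distinguished symbols — the join is lossless.

Yes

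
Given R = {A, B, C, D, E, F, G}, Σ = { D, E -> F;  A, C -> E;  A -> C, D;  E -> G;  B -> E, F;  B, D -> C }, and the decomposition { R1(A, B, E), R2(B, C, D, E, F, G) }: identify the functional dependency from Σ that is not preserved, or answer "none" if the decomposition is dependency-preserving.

A -> C, D

Check A → C, D: no single fragment contains all of {A, C, D}, and the restricted closure of {A} across the fragments never reaches {C, D}.
D, E → F is preserved.
A, C → E is preserved.
E → G is preserved.
B → E, F is preserved.
B, D → C is preserved.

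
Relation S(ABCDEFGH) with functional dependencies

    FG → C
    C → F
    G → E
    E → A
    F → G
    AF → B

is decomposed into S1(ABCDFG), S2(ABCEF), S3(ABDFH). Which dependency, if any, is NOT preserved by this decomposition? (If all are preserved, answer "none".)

Check G → E: no single fragment contains all of {EG}, and the restricted closure of {G} across the fragments never reaches {E}.
FG → C is preserved.
C → F is preserved.
E → A is preserved.
F → G is preserved.
AF → B is preserved.

G → E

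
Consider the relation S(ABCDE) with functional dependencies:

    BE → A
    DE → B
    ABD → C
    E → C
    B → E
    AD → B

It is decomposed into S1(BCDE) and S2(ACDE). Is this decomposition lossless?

Yes

Common attributes: S1 ∩ S2 = {CDE}.
Closure of {CDE}: DE → B applies, adding B; BE → A applies, adding A. So (CDE)⁺ = {ABCDE}.
This closure contains every attribute of S1, so S1 ∩ S2 → S1. The join is lossless.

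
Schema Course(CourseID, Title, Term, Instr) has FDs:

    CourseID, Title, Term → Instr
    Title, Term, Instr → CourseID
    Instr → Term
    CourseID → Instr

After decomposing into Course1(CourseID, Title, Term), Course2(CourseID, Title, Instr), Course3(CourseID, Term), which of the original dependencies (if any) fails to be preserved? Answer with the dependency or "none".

Instr → Term

Check Instr → Term: no single fragment contains all of {Term, Instr}, and the restricted closure of {Instr} across the fragments never reaches {Term}.
CourseID, Title, Term → Instr is preserved.
Title, Term, Instr → CourseID is preserved.
CourseID → Instr is preserved.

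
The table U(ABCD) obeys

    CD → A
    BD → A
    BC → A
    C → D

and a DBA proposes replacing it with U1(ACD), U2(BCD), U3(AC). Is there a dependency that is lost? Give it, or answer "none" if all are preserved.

BD → A

Check BD → A: no single fragment contains all of {ABD}, and the restricted closure of {BD} across the fragments never reaches {A}.
CD → A is preserved.
BC → A is preserved.
C → D is preserved.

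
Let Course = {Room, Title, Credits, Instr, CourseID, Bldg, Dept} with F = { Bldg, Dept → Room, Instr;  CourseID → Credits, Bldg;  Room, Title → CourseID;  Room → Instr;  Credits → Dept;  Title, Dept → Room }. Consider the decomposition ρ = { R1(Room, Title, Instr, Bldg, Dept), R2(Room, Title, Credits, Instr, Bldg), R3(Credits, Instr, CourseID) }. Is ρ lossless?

No

Chase test. Columns are Room, Title, Credits, Instr, CourseID, Bldg, Dept; row i has aⱼ where attribute j ∈ Ri, else bᵢⱼ.
Initial tableau (one row per fragment):
  row 1: a1 a2 b13 a4 b15 a6 a7
  row 2: a1 a2 a3 a4 b25 a6 b27
  row 3: b31 b32 a3 a4 a5 b36 b37
Rows 1 and 2 agree on Room, Title; apply Room, Title→CourseID and equate their CourseID entries.
Rows 2 and 3 agree on Credits; apply Credits→Dept and equate their Dept entries.
Rows 1 and 2 agree on CourseID; apply CourseID→Credits, Bldg and equate their Credits, Bldg entries.
Rows 1 and 2 agree on Credits; apply Credits→Dept and equate their Dept entries.
No row becomes fully distinguished — the join is lossy.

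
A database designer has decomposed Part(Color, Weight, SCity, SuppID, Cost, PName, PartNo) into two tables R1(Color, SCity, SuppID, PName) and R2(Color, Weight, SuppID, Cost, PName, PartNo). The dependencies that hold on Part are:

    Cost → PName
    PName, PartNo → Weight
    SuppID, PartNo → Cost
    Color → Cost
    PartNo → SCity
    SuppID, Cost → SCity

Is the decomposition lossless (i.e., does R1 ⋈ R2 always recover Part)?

Common attributes: R1 ∩ R2 = {Color, SuppID, PName}.
Closure of {Color, SuppID, PName}: Color → Cost applies, adding Cost; SuppID, Cost → SCity applies, adding SCity. So (Color, SuppID, PName)⁺ = {Color, SCity, SuppID, Cost, PName}.
This closure contains every attribute of R1, so R1 ∩ R2 → R1. The join is lossless.

Yes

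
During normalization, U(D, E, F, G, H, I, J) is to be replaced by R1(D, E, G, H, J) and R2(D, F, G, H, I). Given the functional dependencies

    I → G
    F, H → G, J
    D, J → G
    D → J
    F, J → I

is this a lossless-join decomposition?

Common attributes: R1 ∩ R2 = {D, G, H}.
Closure of {D, G, H}: D → J applies, adding J. So (D, G, H)⁺ = {D, G, H, J}.
The closure contains neither all of R1 = {D, E, G, H, J} nor all of R2 = {D, F, G, H, I}, so the common attributes are not a superkey of either fragment. The join is lossy.

No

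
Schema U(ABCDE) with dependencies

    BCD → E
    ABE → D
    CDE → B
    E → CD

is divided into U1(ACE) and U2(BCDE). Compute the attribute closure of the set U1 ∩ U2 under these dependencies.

BCDE

U1 ∩ U2 = {CE}.
E → CD applies, adding D
CDE → B applies, adding B
Closure: {BCDE}.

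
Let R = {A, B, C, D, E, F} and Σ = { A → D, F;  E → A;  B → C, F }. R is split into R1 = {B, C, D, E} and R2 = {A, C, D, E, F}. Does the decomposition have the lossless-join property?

Yes

Common attributes: R1 ∩ R2 = {C, D, E}.
Closure of {C, D, E}: E → A applies, adding A; A → D, F applies, adding F. So (C, D, E)⁺ = {A, C, D, E, F}.
This closure contains every attribute of R2, so R1 ∩ R2 → R2. The join is lossless.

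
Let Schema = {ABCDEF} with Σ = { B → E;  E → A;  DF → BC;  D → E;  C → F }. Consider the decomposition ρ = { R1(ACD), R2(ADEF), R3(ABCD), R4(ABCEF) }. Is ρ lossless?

Yes

Chase test. Columns are ABCDEF; row i has aⱼ where attribute j ∈ Ri, else bᵢⱼ.
Initial tableau (one row per fragment):
  row 1: a1 b12 a3 a4 b15 b16
  row 2: a1 b22 b23 a4 a5 a6
  row 3: a1 a2 a3 a4 b35 b36
  row 4: a1 a2 a3 b44 a5 a6
Rows 3 and 4 agree on B; apply B→E and equate their E entries.
Rows 1 and 2 agree on D; apply D→E and equate their E entries.
Rows 1 and 3 agree on C; apply C→F and equate their F entries.
Rows 1 and 4 agree on C; apply C→F and equate their F entries.
Rows 1 and 2 agree on DF; apply DF→BC and equate their BC entries.
Rows 1 and 3 agree on DF; apply DF→BC and equate their BC entries.
Row 1 is now all distinguished symbols — the join is lossless.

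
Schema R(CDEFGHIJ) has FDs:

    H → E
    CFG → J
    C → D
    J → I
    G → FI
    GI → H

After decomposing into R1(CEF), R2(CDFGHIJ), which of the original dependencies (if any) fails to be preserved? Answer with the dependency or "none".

Check H → E: no single fragment contains all of {EH}, and the restricted closure of {H} across the fragments never reaches {E}.
CFG → J is preserved.
C → D is preserved.
J → I is preserved.
G → FI is preserved.
GI → H is preserved.

H → E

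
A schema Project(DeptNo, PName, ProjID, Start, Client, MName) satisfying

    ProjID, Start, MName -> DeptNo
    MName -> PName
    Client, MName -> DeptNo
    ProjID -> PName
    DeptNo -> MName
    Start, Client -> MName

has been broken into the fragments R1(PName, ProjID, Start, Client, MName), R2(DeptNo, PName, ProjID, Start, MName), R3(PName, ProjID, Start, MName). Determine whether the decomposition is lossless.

Chase test. Columns are DeptNo, PName, ProjID, Start, Client, MName; row i has aⱼ where attribute j ∈ Ri, else bᵢⱼ.
Initial tableau (one row per fragment):
  row 1: b11 a2 a3 a4 a5 a6
  row 2: a1 a2 a3 a4 b25 a6
  row 3: b31 a2 a3 a4 b35 a6
Rows 1 and 2 agree on ProjID, Start, MName; apply ProjID, Start, MName→DeptNo and equate their DeptNo entries.
Rows 1 and 3 agree on ProjID, Start, MName; apply ProjID, Start, MName→DeptNo and equate their DeptNo entries.
Row 1 is now all distinguished symbols — the join is lossless.

Yes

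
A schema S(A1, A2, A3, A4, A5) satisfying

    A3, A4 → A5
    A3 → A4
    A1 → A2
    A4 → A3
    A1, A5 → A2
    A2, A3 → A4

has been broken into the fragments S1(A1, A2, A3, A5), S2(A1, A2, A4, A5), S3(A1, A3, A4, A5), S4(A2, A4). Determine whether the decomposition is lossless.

Yes

Chase test. Columns are A1, A2, A3, A4, A5; row i has aⱼ where attribute j ∈ Si, else bᵢⱼ.
Initial tableau (one row per fragment):
  row 1: a1 a2 a3 b14 a5
  row 2: a1 a2 b23 a4 a5
  row 3: a1 b32 a3 a4 a5
  row 4: b41 a2 b43 a4 b45
Rows 1 and 3 agree on A3; apply A3→A4 and equate their A4 entries.
Rows 1 and 3 agree on A1; apply A1→A2 and equate their A2 entries.
Rows 1 and 2 agree on A4; apply A4→A3 and equate their A3 entries.
Rows 1 and 4 agree on A4; apply A4→A3 and equate their A3 entries.
Rows 1 and 4 agree on A3, A4; apply A3, A4→A5 and equate their A5 entries.
Row 1 is now all distinguished symbols — the join is lossless.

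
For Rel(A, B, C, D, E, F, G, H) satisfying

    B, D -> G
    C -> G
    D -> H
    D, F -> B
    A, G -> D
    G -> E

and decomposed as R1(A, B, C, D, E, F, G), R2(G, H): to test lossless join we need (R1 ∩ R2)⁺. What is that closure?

R1 ∩ R2 = {G}.
G → E applies, adding E
Closure: {E, G}.

E, G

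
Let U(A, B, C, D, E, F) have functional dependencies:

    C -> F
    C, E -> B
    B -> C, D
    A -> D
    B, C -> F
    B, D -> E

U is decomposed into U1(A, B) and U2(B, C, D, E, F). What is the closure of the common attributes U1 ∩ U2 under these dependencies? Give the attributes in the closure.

U1 ∩ U2 = {B}.
B → C, D applies, adding C, D
B, C → F applies, adding F
B, D → E applies, adding E
Closure: {B, C, D, E, F}.

B, C, D, E, F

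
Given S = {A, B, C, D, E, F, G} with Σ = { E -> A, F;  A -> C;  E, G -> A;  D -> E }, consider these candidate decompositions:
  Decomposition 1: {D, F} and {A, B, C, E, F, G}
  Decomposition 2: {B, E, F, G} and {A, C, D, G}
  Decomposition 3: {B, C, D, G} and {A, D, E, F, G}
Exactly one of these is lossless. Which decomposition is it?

Decomposition 3

Decomposition 1: common = {F}, closure = {F} → lossy.
Decomposition 2: common = {G}, closure = {G} → lossy.
Decomposition 3: common = {D, G}, closure = {A, C, D, E, F, G} → lossless.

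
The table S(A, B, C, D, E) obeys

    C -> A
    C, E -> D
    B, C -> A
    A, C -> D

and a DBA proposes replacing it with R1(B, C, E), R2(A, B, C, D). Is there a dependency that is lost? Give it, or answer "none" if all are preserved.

C → A lies within R2.
C, E → D: restricted closure across fragments reaches D.
B, C → A lies within R2.
A, C → D lies within R2.
Every dependency is enforceable on the fragments, so the decomposition is dependency-preserving.

none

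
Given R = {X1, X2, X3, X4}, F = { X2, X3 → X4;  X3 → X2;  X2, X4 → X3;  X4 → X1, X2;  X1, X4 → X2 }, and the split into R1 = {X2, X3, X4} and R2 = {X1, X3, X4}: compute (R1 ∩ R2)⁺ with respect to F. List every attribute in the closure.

X1, X2, X3, X4

R1 ∩ R2 = {X3, X4}.
X3 → X2 applies, adding X2
X4 → X1, X2 applies, adding X1
Closure: {X1, X2, X3, X4}.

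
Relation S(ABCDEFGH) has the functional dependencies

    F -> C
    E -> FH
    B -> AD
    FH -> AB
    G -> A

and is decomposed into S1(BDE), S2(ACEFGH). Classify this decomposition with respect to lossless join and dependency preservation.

lossless but not dependency-preserving

Lossless test: (E)⁺ = {ABCDEFH}, which contains all of one fragment — lossless.
Dependency preservation: the restricted closure of {B} across the fragments never reaches {AD}, so B → AD cannot be enforced without a join — not preserved.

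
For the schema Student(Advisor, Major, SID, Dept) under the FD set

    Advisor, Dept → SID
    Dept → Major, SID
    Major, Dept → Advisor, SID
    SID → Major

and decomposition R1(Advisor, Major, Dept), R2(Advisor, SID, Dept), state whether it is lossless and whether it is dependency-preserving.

Lossless test: (Advisor, Dept)⁺ = {Advisor, Major, SID, Dept}, which contains all of one fragment — lossless.
Dependency preservation: the restricted closure of {SID} across the fragments never reaches {Major}, so SID → Major cannot be enforced without a join — not preserved.

lossless but not dependency-preserving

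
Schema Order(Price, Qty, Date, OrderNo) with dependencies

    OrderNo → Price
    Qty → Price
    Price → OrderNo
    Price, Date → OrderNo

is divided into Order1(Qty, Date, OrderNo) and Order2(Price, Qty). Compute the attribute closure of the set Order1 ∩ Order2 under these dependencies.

Price, Qty, OrderNo

Order1 ∩ Order2 = {Qty}.
Qty → Price applies, adding Price
Price → OrderNo applies, adding OrderNo
Closure: {Price, Qty, OrderNo}.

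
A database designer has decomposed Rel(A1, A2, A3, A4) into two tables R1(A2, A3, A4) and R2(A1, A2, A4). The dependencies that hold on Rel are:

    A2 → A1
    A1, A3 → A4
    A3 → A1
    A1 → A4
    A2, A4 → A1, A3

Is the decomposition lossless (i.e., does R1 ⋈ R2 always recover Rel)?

Yes

Common attributes: R1 ∩ R2 = {A2, A4}.
Closure of {A2, A4}: A2 → A1 applies, adding A1; A2, A4 → A1, A3 applies, adding A3. So (A2, A4)⁺ = {A1, A2, A3, A4}.
This closure contains every attribute of R1, so R1 ∩ R2 → R1. The join is lossless.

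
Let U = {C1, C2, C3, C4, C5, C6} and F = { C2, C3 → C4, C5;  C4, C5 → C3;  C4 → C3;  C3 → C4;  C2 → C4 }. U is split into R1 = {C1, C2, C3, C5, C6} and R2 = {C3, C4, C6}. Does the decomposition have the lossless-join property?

Common attributes: R1 ∩ R2 = {C3, C6}.
Closure of {C3, C6}: C3 → C4 applies, adding C4. So (C3, C6)⁺ = {C3, C4, C6}.
This closure contains every attribute of R2, so R1 ∩ R2 → R2. The join is lossless.

Yes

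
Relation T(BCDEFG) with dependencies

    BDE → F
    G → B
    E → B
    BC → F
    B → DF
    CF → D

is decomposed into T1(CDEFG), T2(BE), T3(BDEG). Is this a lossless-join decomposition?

Chase test. Columns are BCDEFG; row i has aⱼ where attribute j ∈ Ti, else bᵢⱼ.
Initial tableau (one row per fragment):
  row 1: b11 a2 a3 a4 a5 a6
  row 2: a1 b22 b23 a4 b25 b26
  row 3: a1 b32 a3 a4 b35 a6
Rows 1 and 3 agree on G; apply G→B and equate their B entries.
Rows 1 and 2 agree on B; apply B→DF and equate their DF entries.
Rows 1 and 3 agree on B; apply B→DF and equate their DF entries.
Row 1 is now all distinguished symbols — the join is lossless.

Yes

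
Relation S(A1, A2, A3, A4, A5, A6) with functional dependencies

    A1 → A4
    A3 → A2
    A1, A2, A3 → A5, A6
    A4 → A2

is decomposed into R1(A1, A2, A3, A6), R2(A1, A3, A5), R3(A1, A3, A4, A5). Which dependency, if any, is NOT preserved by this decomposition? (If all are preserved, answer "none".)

A4 → A2

Check A4 → A2: no single fragment contains all of {A2, A4}, and the restricted closure of {A4} across the fragments never reaches {A2}.
A1 → A4 is preserved.
A3 → A2 is preserved.
A1, A2, A3 → A5, A6 is preserved.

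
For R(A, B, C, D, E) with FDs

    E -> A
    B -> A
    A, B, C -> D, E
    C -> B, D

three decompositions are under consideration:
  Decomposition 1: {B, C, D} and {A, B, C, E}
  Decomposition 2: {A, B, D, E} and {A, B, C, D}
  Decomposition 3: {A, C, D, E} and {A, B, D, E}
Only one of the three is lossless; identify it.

Decomposition 1: common = {B, C}, closure = {A, B, C, D, E} → lossless.
Decomposition 2: common = {A, B, D}, closure = {A, B, D} → lossy.
Decomposition 3: common = {A, D, E}, closure = {A, D, E} → lossy.

Decomposition 1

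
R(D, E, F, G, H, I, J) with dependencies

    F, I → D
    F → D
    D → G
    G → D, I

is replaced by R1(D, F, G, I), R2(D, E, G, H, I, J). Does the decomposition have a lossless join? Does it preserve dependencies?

Lossless test: (D, G, I)⁺ = {D, G, I}, which is a superkey of neither fragment — lossy.
Dependency preservation: every FD's attributes lie within a single fragment, so each can be enforced locally — preserved.

lossy but dependency-preserving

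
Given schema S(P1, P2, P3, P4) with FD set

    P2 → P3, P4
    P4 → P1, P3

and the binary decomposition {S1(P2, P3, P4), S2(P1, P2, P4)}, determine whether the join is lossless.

Yes

Common attributes: S1 ∩ S2 = {P2, P4}.
Closure of {P2, P4}: P2 → P3, P4 applies, adding P3; P4 → P1, P3 applies, adding P1. So (P2, P4)⁺ = {P1, P2, P3, P4}.
This closure contains every attribute of S1, so S1 ∩ S2 → S1. The join is lossless.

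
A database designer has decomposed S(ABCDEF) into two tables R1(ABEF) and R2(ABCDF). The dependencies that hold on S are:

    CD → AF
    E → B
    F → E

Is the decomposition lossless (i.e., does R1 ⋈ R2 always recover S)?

Common attributes: R1 ∩ R2 = {ABF}.
Closure of {ABF}: F → E applies, adding E. So (ABF)⁺ = {ABEF}.
This closure contains every attribute of R1, so R1 ∩ R2 → R1. The join is lossless.

Yes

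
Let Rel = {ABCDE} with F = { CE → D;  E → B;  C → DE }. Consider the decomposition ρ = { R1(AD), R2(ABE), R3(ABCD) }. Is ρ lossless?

Chase test. Columns are ABCDE; row i has aⱼ where attribute j ∈ Ri, else bᵢⱼ.
Initial tableau (one row per fragment):
  row 1: a1 b12 b13 a4 b15
  row 2: a1 a2 b23 b24 a5
  row 3: a1 a2 a3 a4 b35
No row becomes fully distinguished — the join is lossy.

No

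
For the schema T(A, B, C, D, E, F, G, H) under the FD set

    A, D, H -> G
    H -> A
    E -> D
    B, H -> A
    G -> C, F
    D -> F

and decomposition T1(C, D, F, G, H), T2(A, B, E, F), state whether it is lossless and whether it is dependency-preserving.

Lossless test: (F)⁺ = {F}, which is a superkey of neither fragment — lossy.
Dependency preservation: the restricted closure of {H} across the fragments never reaches {A}, so H → A cannot be enforced without a join — not preserved.

lossy and not dependency-preserving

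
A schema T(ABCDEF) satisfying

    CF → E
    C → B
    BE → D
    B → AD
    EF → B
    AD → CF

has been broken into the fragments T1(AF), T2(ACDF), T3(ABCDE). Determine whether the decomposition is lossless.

Chase test. Columns are ABCDEF; row i has aⱼ where attribute j ∈ Ti, else bᵢⱼ.
Initial tableau (one row per fragment):
  row 1: a1 b12 b13 b14 b15 a6
  row 2: a1 b22 a3 a4 b25 a6
  row 3: a1 a2 a3 a4 a5 b36
Rows 2 and 3 agree on C; apply C→B and equate their B entries.
Rows 2 and 3 agree on AD; apply AD→CF and equate their CF entries.
Rows 2 and 3 agree on CF; apply CF→E and equate their E entries.
Row 2 is now all distinguished symbols — the join is lossless.

Yes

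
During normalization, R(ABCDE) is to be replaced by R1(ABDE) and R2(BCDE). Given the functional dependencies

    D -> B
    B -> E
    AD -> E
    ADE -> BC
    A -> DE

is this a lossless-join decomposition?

No

Common attributes: R1 ∩ R2 = {BDE}.
No dependency enlarges {BDE}, so (BDE)⁺ = {BDE}.
The closure contains neither all of R1 = {ABDE} nor all of R2 = {BCDE}, so the common attributes are not a superkey of either fragment. The join is lossy.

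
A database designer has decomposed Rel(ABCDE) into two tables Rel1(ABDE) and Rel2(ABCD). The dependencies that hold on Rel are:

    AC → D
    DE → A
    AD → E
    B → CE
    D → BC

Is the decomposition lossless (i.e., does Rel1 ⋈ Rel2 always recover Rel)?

Common attributes: Rel1 ∩ Rel2 = {ABD}.
Closure of {ABD}: AD → E applies, adding E; B → CE applies, adding C. So (ABD)⁺ = {ABCDE}.
This closure contains every attribute of Rel1, so Rel1 ∩ Rel2 → Rel1. The join is lossless.

Yes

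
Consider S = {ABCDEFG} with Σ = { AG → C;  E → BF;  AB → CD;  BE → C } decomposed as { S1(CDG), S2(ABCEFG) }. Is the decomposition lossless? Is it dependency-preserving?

Lossless test: (CG)⁺ = {CG}, which is a superkey of neither fragment — lossy.
Dependency preservation: the restricted closure of {AB} across the fragments never reaches {CD}, so AB → CD cannot be enforced without a join — not preserved.

lossy and not dependency-preserving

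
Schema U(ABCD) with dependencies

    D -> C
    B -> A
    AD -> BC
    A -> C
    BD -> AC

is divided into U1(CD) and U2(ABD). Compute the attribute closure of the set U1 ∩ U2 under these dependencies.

CD

U1 ∩ U2 = {D}.
D → C applies, adding C
Closure: {CD}.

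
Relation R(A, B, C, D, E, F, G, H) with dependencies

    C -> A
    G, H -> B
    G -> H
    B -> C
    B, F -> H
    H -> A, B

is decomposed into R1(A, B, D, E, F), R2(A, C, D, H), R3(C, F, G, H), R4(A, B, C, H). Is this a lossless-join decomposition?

Chase test. Columns are A, B, C, D, E, F, G, H; row i has aⱼ where attribute j ∈ Ri, else bᵢⱼ.
Initial tableau (one row per fragment):
  row 1: a1 a2 b13 a4 a5 a6 b17 b18
  row 2: a1 b22 a3 a4 b25 b26 b27 a8
  row 3: b31 b32 a3 b34 b35 a6 a7 a8
  row 4: a1 a2 a3 b44 b45 b46 b47 a8
Rows 2 and 3 agree on C; apply C→A and equate their A entries.
Rows 1 and 4 agree on B; apply B→C and equate their C entries.
Rows 2 and 3 agree on H; apply H→A, B and equate their A, B entries.
Rows 2 and 4 agree on H; apply H→A, B and equate their A, B entries.
Rows 1 and 3 agree on B, F; apply B, F→H and equate their H entries.
No row becomes fully distinguished — the join is lossy.

No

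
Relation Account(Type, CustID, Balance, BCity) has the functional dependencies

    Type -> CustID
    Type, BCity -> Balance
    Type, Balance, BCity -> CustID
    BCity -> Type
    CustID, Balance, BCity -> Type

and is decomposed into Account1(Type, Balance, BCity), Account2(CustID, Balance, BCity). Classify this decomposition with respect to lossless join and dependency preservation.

Lossless test: (Balance, BCity)⁺ = {Type, CustID, Balance, BCity}, which contains all of one fragment — lossless.
Dependency preservation: the restricted closure of {Type} across the fragments never reaches {CustID}, so Type → CustID cannot be enforced without a join — not preserved.

lossless but not dependency-preserving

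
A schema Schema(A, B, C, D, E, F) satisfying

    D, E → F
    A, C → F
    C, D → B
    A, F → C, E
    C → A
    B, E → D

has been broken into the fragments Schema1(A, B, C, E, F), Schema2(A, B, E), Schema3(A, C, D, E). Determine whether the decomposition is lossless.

Chase test. Columns are A, B, C, D, E, F; row i has aⱼ where attribute j ∈ Schemai, else bᵢⱼ.
Initial tableau (one row per fragment):
  row 1: a1 a2 a3 b14 a5 a6
  row 2: a1 a2 b23 b24 a5 b26
  row 3: a1 b32 a3 a4 a5 b36
Rows 1 and 3 agree on A, C; apply A, C→F and equate their F entries.
Rows 1 and 2 agree on B, E; apply B, E→D and equate their D entries.
Rows 1 and 2 agree on D, E; apply D, E→F and equate their F entries.
Rows 1 and 2 agree on A, F; apply A, F→C, E and equate their C, E entries.
No row becomes fully distinguished — the join is lossy.

No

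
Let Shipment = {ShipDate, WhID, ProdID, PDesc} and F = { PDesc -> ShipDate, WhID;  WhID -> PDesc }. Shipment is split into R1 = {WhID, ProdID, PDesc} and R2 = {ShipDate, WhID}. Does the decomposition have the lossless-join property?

Common attributes: R1 ∩ R2 = {WhID}.
Closure of {WhID}: WhID → PDesc applies, adding PDesc; PDesc → ShipDate, WhID applies, adding ShipDate. So (WhID)⁺ = {ShipDate, WhID, PDesc}.
This closure contains every attribute of R2, so R1 ∩ R2 → R2. The join is lossless.

Yes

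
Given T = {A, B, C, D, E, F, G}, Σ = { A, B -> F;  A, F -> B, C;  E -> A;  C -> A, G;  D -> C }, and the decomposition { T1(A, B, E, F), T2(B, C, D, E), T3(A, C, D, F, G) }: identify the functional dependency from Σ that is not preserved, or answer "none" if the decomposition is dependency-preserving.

A, B → F lies within T1.
A, F → B, C: restricted closure across fragments reaches B, C.
E → A lies within T1.
C → A, G lies within T3.
D → C lies within T2.
Every dependency is enforceable on the fragments, so the decomposition is dependency-preserving.

none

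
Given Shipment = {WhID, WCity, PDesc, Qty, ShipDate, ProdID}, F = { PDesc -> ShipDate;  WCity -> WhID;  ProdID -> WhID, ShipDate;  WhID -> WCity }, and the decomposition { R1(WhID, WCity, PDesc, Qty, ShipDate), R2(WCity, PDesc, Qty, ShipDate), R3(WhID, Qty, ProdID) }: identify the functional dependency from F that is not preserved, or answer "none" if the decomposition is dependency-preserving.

ProdID -> WhID, ShipDate

Check ProdID → WhID, ShipDate: no single fragment contains all of {WhID, ShipDate, ProdID}, and the restricted closure of {ProdID} across the fragments never reaches {WhID, ShipDate}.
PDesc → ShipDate is preserved.
WCity → WhID is preserved.
WhID → WCity is preserved.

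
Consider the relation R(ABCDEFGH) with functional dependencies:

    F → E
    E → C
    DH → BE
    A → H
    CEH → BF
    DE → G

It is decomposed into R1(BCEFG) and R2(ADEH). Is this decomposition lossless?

Common attributes: R1 ∩ R2 = {E}.
Closure of {E}: E → C applies, adding C. So (E)⁺ = {CE}.
The closure contains neither all of R1 = {BCEFG} nor all of R2 = {ADEH}, so the common attributes are not a superkey of either fragment. The join is lossy.

No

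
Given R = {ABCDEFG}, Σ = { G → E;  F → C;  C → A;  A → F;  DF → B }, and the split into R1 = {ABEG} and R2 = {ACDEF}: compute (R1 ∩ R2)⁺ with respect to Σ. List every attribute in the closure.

R1 ∩ R2 = {AE}.
A → F applies, adding F
F → C applies, adding C
Closure: {ACEF}.

ACEF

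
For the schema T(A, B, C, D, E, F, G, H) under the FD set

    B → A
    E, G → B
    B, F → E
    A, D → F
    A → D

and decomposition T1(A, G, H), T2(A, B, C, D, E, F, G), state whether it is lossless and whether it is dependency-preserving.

lossy but dependency-preserving

Lossless test: (A, G)⁺ = {A, D, F, G}, which is a superkey of neither fragment — lossy.
Dependency preservation: every FD's attributes lie within a single fragment, so each can be enforced locally — preserved.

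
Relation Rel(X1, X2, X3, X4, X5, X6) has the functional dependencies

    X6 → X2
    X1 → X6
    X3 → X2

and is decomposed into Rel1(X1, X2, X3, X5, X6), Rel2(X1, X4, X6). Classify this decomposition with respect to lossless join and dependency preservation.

lossy but dependency-preserving

Lossless test: (X1, X6)⁺ = {X1, X2, X6}, which is a superkey of neither fragment — lossy.
Dependency preservation: every FD's attributes lie within a single fragment, so each can be enforced locally — preserved.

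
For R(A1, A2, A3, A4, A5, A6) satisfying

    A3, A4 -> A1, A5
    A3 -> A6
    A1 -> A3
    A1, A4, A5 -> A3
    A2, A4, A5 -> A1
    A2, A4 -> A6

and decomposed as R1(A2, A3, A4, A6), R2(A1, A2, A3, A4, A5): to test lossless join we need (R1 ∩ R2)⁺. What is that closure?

R1 ∩ R2 = {A2, A3, A4}.
A3, A4 → A1, A5 applies, adding A1, A5
A3 → A6 applies, adding A6
Closure: {A1, A2, A3, A4, A5, A6}.

A1, A2, A3, A4, A5, A6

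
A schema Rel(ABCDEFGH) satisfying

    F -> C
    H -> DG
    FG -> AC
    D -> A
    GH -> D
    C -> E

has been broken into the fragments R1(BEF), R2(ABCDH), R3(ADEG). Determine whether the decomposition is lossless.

No

Chase test. Columns are ABCDEFGH; row i has aⱼ where attribute j ∈ Ri, else bᵢⱼ.
Initial tableau (one row per fragment):
  row 1: b11 a2 b13 b14 a5 a6 b17 b18
  row 2: a1 a2 a3 a4 b25 b26 b27 a8
  row 3: a1 b32 b33 a4 a5 b36 a7 b38
No row becomes fully distinguished — the join is lossy.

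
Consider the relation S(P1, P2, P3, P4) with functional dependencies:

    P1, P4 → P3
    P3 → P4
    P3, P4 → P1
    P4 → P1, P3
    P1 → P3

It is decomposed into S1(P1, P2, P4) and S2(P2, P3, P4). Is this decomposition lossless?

Common attributes: S1 ∩ S2 = {P2, P4}.
Closure of {P2, P4}: P4 → P1, P3 applies, adding P1, P3. So (P2, P4)⁺ = {P1, P2, P3, P4}.
This closure contains every attribute of S1, so S1 ∩ S2 → S1. The join is lossless.

Yes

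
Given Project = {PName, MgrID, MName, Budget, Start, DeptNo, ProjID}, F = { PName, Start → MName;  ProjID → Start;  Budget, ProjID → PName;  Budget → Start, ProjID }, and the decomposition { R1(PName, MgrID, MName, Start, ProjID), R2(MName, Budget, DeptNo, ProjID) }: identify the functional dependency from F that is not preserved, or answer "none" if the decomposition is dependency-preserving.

Check Budget, ProjID → PName: no single fragment contains all of {PName, Budget, ProjID}, and the restricted closure of {Budget, ProjID} across the fragments never reaches {PName}.
PName, Start → MName is preserved.
ProjID → Start is preserved.
Budget → Start, ProjID is preserved.

Budget, ProjID → PName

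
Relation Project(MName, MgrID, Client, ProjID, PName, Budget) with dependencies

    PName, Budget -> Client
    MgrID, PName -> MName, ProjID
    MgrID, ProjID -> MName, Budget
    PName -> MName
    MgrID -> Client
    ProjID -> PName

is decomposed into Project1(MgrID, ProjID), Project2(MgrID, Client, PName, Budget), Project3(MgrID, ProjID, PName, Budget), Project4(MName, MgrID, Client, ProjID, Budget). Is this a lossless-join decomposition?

Yes

Chase test. Columns are MName, MgrID, Client, ProjID, PName, Budget; row i has aⱼ where attribute j ∈ Projecti, else bᵢⱼ.
Initial tableau (one row per fragment):
  row 1: b11 a2 b13 a4 b15 b16
  row 2: b21 a2 a3 b24 a5 a6
  row 3: b31 a2 b33 a4 a5 a6
  row 4: a1 a2 a3 a4 b45 a6
Rows 2 and 3 agree on PName, Budget; apply PName, Budget→Client and equate their Client entries.
Rows 2 and 3 agree on MgrID, PName; apply MgrID, PName→MName, ProjID and equate their MName, ProjID entries.
Rows 1 and 2 agree on MgrID, ProjID; apply MgrID, ProjID→MName, Budget and equate their MName, Budget entries.
Rows 1 and 4 agree on MgrID, ProjID; apply MgrID, ProjID→MName, Budget and equate their MName, Budget entries.
Rows 1 and 2 agree on MgrID; apply MgrID→Client and equate their Client entries.
Rows 1 and 2 agree on ProjID; apply ProjID→PName and equate their PName entries.
Rows 1 and 4 agree on ProjID; apply ProjID→PName and equate their PName entries.
Row 1 is now all distinguished symbols — the join is lossless.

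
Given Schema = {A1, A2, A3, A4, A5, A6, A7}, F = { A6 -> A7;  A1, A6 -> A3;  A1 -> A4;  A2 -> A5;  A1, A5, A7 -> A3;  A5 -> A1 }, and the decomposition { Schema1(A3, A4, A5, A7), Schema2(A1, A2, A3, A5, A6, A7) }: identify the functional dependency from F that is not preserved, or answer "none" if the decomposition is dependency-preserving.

Check A1 → A4: no single fragment contains all of {A1, A4}, and the restricted closure of {A1} across the fragments never reaches {A4}.
A6 → A7 is preserved.
A1, A6 → A3 is preserved.
A2 → A5 is preserved.
A1, A5, A7 → A3 is preserved.
A5 → A1 is preserved.

A1 -> A4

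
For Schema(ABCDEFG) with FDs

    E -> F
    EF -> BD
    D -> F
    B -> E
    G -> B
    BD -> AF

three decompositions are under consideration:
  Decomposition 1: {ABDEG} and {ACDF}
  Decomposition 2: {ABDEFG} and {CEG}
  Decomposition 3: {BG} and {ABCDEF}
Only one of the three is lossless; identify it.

Decomposition 1: common = {AD}, closure = {ADF} → lossy.
Decomposition 2: common = {EG}, closure = {ABDEFG} → lossless.
Decomposition 3: common = {B}, closure = {ABDEF} → lossy.

Decomposition 2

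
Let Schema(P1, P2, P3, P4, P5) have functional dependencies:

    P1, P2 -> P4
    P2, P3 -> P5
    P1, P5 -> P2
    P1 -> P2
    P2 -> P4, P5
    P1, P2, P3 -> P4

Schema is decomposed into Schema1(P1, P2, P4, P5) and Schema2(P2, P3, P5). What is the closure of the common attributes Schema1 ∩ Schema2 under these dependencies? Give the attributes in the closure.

Schema1 ∩ Schema2 = {P2, P5}.
P2 → P4, P5 applies, adding P4
Closure: {P2, P4, P5}.

P2, P4, P5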